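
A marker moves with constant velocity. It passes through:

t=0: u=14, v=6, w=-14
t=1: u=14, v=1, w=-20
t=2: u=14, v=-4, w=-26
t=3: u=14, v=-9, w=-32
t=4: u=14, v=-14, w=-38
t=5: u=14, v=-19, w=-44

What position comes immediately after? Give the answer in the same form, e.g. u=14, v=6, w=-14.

u=14, v=-24, w=-50

Each step adds (+0,-5,-6) to the position.
step 6: u=14, v=-19, w=-44 + (+0,-5,-6) → u=14, v=-24, w=-50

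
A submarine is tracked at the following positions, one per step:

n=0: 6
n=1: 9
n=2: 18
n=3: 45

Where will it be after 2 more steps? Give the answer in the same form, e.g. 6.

369

The jumps are +3, +9, +27 — a geometric progression with ratio 3.
step 4: 45 + 81 → 126
step 5: 126 + 243 → 369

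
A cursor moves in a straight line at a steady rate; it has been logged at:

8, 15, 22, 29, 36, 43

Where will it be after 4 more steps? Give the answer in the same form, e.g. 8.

71

Constant displacement of +7 per step.
step 6: 43 + 7 → 50
step 7: 50 + 7 → 57
step 8: 57 + 7 → 64
step 9: 64 + 7 → 71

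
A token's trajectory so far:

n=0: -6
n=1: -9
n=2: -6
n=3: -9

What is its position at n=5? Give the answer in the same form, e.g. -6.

Consecutive displacements -3, +3, -3 scale by a factor of -1 each step.
step 4: -9 + 3 → -6
step 5: -6 − 3 → -9

-9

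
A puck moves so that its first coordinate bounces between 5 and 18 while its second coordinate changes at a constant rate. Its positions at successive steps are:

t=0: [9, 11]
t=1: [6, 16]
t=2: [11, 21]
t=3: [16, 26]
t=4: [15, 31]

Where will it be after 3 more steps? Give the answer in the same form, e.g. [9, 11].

The first coordinate reflects between 5 and 18, moving 5 per step.
  step 5: 15 → 10
  step 6: 10 → 5
  step 7: 5 → 10
The second coordinate changes by +5 each step: at step 7 it is 46.

[10, 46]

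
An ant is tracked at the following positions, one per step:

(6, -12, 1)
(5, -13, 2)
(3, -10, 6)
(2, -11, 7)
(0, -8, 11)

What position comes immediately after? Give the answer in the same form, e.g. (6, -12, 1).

Differencing gives (-1, -1, +1), (-2, +3, +4), (-1, -1, +1), (-2, +3, +4). This is the pattern (-1, -1, +1), (-2, +3, +4) repeated.
step 5: apply (-1, -1, +1) → (-1, -9, 12)

(-1, -9, 12)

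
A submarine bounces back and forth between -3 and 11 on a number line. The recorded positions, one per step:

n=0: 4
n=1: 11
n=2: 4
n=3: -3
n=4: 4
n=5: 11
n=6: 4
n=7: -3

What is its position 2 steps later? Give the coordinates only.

The value travels 7 per step and bounces off the walls at -3 and 11.
  step 8: -3 → 4
  step 9: 4 → 11

11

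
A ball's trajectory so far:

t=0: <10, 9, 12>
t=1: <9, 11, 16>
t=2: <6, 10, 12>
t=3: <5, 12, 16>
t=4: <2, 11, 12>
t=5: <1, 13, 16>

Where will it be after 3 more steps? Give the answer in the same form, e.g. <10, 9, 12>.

<-6, 13, 12>

Differencing gives <-1, +2, +4>, <-3, -1, -4>, <-1, +2, +4>, <-3, -1, -4>, <-1, +2, +4>. This is the pattern <-1, +2, +4>, <-3, -1, -4> repeated.
step 6: apply <-3, -1, -4> → <-2, 12, 12>
step 7: apply <-1, +2, +4> → <-3, 14, 16>
step 8: apply <-3, -1, -4> → <-6, 13, 12>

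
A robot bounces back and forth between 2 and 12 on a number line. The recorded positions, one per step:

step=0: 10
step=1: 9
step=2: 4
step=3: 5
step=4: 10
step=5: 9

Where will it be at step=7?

5

The value reflects between 2 and 12, moving 5 per step.
  step 6: 9 → 4
  step 7: 4 → 5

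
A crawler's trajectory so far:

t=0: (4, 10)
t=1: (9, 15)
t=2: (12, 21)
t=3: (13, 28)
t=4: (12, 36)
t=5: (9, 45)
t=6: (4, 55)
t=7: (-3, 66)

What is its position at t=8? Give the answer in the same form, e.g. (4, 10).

(-12, 78)

Taking differences between consecutive positions: (+5, +5), (+3, +6), (+1, +7), (-1, +8), (-3, +9), (-5, +10), (-7, +11). These grow by (-2, +1) each step.
step 8: (-3, 66) + (-9, +12) → (-12, 78)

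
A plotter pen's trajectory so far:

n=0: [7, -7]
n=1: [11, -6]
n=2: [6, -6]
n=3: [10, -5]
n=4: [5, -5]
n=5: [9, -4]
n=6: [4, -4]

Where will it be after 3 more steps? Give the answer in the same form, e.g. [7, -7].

Step-to-step displacements: [+4, +1], [-5, +0], [+4, +1], [-5, +0], [+4, +1], [-5, +0] — a repeating cycle of length 2.
step 7: apply [+4, +1] → [8, -3]
step 8: apply [-5, +0] → [3, -3]
step 9: apply [+4, +1] → [7, -2]

[7, -2]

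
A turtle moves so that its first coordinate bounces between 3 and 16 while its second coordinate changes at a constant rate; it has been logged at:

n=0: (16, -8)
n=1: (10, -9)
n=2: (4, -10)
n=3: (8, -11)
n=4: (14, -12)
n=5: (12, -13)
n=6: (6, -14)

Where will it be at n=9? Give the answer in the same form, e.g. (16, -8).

The first coordinate travels 6 per step and bounces off the walls at 3 and 16.
  step 7: 6 → 6
  step 8: 6 → 12
  step 9: 12 → 14
The second coordinate changes by -1 each step: at step 9 it is -17.

(14, -17)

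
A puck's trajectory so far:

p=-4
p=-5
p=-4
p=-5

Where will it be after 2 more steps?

p=-5

Step-to-step displacements: -1, +1, -1; each is -1× the previous.
step 4: -5 + 1 → p=-4
step 5: -4 − 1 → p=-5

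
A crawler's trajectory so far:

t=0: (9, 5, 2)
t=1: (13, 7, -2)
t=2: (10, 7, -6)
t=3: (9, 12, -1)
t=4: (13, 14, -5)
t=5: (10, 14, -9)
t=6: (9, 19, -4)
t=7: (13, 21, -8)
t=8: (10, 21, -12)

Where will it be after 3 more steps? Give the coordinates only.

Differencing gives (+4, +2, -4), (-3, +0, -4), (-1, +5, +5), (+4, +2, -4), (-3, +0, -4), (-1, +5, +5), (+4, +2, -4), (-3, +0, -4). This is the pattern (+4, +2, -4), (-3, +0, -4), (-1, +5, +5) repeated.
step 9: apply (-1, +5, +5) → (9, 26, -7)
step 10: apply (+4, +2, -4) → (13, 28, -11)
step 11: apply (-3, +0, -4) → (10, 28, -15)

(10, 28, -15)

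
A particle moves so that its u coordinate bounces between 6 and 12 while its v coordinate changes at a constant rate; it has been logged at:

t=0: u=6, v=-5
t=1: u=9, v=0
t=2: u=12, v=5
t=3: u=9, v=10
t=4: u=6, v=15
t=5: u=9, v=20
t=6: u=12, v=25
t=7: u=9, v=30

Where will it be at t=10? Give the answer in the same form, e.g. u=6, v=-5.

The u coordinate reflects between 6 and 12, moving 3 per step.
  step 8: 9 → 6
  step 9: 6 → 9
  step 10: 9 → 12
The v coordinate changes by +5 each step: at step 10 it is 45.

u=12, v=45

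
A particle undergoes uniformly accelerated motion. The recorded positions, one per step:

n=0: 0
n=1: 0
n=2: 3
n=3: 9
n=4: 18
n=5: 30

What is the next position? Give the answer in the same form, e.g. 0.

First differences are +0, +3, +6, +9, +12; their common second difference is +3 (constant acceleration).
step 6: 30 + 15 → 45

45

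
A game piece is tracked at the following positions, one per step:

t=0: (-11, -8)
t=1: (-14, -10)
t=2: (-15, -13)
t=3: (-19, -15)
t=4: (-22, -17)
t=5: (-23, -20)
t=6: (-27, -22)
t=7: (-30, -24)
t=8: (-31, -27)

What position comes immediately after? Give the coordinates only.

(-35, -29)

Differencing gives (-3, -2), (-1, -3), (-4, -2), (-3, -2), (-1, -3), (-4, -2), (-3, -2), (-1, -3). This is the pattern (-3, -2), (-1, -3), (-4, -2) repeated.
step 9: apply (-4, -2) → (-35, -29)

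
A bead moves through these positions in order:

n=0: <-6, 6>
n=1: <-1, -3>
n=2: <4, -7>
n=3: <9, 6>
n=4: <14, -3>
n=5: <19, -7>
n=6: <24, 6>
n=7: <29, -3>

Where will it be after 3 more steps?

The first coordinate changes by +5 each step, so at step 10 it is -6 + 10·(5) = 44.
The second coordinate repeats the cycle [6, -3, -7] with period 3; step 10 mod 3 = 1, giving -3.

<44, -3>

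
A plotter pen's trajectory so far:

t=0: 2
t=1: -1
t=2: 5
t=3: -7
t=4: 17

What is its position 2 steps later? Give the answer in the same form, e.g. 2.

65

Consecutive displacements -3, +6, -12, +24 scale by a factor of -2 each step.
step 5: 17 − 48 → -31
step 6: -31 + 96 → 65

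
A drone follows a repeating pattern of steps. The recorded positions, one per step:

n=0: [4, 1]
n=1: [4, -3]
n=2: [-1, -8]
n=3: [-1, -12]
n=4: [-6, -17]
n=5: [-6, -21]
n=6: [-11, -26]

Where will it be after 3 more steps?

The moves between consecutive positions are [+0, -4], [-5, -5], [+0, -4], [-5, -5], [+0, -4], [-5, -5]; they repeat the 2-cycle [[+0, -4], [-5, -5]].
step 7: apply [+0, -4] → [-11, -30]
step 8: apply [-5, -5] → [-16, -35]
step 9: apply [+0, -4] → [-16, -39]

[-16, -39]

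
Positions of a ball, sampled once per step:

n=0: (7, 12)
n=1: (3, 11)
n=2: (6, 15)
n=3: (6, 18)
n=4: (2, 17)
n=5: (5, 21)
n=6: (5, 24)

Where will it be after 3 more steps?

(4, 30)

The moves between consecutive positions are (-4, -1), (+3, +4), (+0, +3), (-4, -1), (+3, +4), (+0, +3); they repeat the 3-cycle [(-4, -1), (+3, +4), (+0, +3)].
step 7: apply (-4, -1) → (1, 23)
step 8: apply (+3, +4) → (4, 27)
step 9: apply (+0, +3) → (4, 30)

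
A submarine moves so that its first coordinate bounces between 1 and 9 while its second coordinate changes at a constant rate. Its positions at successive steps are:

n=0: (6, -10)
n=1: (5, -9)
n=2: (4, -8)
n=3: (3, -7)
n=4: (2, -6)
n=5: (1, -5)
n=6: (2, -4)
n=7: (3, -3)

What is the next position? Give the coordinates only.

(4, -2)

The first coordinate reflects between 1 and 9, moving 1 per step.
  step 8: 3 → 4
The second coordinate changes by +1 each step: at step 8 it is -2.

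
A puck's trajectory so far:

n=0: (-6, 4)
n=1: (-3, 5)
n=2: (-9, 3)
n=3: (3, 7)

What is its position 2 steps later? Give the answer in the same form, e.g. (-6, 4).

Consecutive displacements (+3, +1), (-6, -2), (+12, +4) scale by a factor of -2 each step.
step 4: (3, 7) + (-24, -8) → (-21, -1)
step 5: (-21, -1) + (+48, +16) → (27, 15)

(27, 15)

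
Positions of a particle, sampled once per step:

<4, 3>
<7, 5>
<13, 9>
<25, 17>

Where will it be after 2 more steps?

Consecutive displacements <+3, +2>, <+6, +4>, <+12, +8> scale by a factor of 2 each step.
step 4: <25, 17> + <+24, +16> → <49, 33>
step 5: <49, 33> + <+48, +32> → <97, 65>

<97, 65>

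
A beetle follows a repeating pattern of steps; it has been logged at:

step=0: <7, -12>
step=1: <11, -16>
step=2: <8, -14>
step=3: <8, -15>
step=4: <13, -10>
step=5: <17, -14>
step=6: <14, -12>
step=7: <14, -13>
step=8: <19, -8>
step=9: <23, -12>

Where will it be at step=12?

<25, -6>

The moves between consecutive positions are <+4, -4>, <-3, +2>, <+0, -1>, <+5, +5>, <+4, -4>, <-3, +2>, <+0, -1>, <+5, +5>, <+4, -4>; they repeat the 4-cycle [<+4, -4>, <-3, +2>, <+0, -1>, <+5, +5>].
step 10: apply <-3, +2> → <20, -10>
step 11: apply <+0, -1> → <20, -11>
step 12: apply <+5, +5> → <25, -6>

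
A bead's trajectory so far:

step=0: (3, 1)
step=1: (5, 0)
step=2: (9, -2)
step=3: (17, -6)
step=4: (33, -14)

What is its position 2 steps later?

(129, -62)

Consecutive displacements (+2, -1), (+4, -2), (+8, -4), (+16, -8) scale by a factor of 2 each step.
step 5: (33, -14) + (+32, -16) → (65, -30)
step 6: (65, -30) + (+64, -32) → (129, -62)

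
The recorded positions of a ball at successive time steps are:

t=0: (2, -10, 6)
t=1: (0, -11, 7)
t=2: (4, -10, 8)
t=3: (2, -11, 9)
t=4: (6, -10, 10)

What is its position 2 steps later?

Differencing gives (-2, -1, +1), (+4, +1, +1), (-2, -1, +1), (+4, +1, +1). This is the pattern (-2, -1, +1), (+4, +1, +1) repeated.
step 5: apply (-2, -1, +1) → (4, -11, 11)
step 6: apply (+4, +1, +1) → (8, -10, 12)

(8, -10, 12)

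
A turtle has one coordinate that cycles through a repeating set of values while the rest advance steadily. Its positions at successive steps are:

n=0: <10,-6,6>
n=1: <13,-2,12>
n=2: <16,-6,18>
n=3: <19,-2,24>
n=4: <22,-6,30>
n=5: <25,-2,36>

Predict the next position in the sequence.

First: linear, +3 per step → 28 at step 6.
Second: cycles through -6, -2 every 2 steps. Step 6 lands at position 0 of the cycle → -6.
Third: linear, +6 per step → 42 at step 6.

<28,-6,42>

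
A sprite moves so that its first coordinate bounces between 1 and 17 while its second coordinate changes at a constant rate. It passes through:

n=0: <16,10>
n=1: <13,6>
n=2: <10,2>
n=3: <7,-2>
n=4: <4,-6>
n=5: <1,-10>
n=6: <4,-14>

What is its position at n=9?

<13,-26>

The first coordinate travels 3 per step and bounces off the walls at 1 and 17.
  step 7: 4 → 7
  step 8: 7 → 10
  step 9: 10 → 13
The second coordinate changes by -4 each step: at step 9 it is -26.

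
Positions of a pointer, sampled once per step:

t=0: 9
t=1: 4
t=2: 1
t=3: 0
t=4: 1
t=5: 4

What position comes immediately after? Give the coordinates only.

Taking differences between consecutive positions: -5, -3, -1, +1, +3. These grow by +2 each step.
step 6: 4 + 5 → 9

9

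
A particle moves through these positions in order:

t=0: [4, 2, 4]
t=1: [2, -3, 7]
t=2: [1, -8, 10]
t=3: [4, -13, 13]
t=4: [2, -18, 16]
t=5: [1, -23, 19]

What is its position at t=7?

First: cycles through 4, 2, 1 every 3 steps. Step 7 lands at position 1 of the cycle → 2.
Second: linear, -5 per step → -33 at step 7.
Third: linear, +3 per step → 25 at step 7.

[2, -33, 25]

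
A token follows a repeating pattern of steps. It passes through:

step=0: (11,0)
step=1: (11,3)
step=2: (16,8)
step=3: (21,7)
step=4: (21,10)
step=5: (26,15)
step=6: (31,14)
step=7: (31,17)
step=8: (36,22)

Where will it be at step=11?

The moves between consecutive positions are (+0,+3), (+5,+5), (+5,-1), (+0,+3), (+5,+5), (+5,-1), (+0,+3), (+5,+5); they repeat the 3-cycle [(+0,+3), (+5,+5), (+5,-1)].
step 9: apply (+5,-1) → (41,21)
step 10: apply (+0,+3) → (41,24)
step 11: apply (+5,+5) → (46,29)

(46,29)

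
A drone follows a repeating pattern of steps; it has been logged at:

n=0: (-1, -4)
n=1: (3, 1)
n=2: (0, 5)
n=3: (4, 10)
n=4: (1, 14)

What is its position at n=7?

(6, 28)

Differencing gives (+4, +5), (-3, +4), (+4, +5), (-3, +4). This is the pattern (+4, +5), (-3, +4) repeated.
step 5: apply (+4, +5) → (5, 19)
step 6: apply (-3, +4) → (2, 23)
step 7: apply (+4, +5) → (6, 28)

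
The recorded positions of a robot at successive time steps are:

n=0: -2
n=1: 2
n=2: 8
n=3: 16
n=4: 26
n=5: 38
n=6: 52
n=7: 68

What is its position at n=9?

106

Taking differences between consecutive positions: +4, +6, +8, +10, +12, +14, +16. These grow by +2 each step.
step 8: 68 + 18 → 86
step 9: 86 + 20 → 106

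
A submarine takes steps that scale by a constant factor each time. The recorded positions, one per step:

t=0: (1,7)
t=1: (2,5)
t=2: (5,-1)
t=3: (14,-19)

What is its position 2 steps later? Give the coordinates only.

Step-to-step displacements: (+1,-2), (+3,-6), (+9,-18); each is 3× the previous.
step 4: (14,-19) + (+27,-54) → (41,-73)
step 5: (41,-73) + (+81,-162) → (122,-235)

(122,-235)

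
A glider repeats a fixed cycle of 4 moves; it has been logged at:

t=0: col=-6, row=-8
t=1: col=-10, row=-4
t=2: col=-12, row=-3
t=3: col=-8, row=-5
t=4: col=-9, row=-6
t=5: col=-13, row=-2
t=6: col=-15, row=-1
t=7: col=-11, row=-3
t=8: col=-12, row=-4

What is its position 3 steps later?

Step-to-step displacements: (-4, +4), (-2, +1), (+4, -2), (-1, -1), (-4, +4), (-2, +1), (+4, -2), (-1, -1) — a repeating cycle of length 4.
step 9: apply (-4, +4) → col=-16, row=0
step 10: apply (-2, +1) → col=-18, row=1
step 11: apply (+4, -2) → col=-14, row=-1

col=-14, row=-1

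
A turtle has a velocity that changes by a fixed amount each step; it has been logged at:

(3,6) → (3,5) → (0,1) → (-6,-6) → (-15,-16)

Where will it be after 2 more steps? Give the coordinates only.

First differences are (+0,-1), (-3,-4), (-6,-7), (-9,-10); their common second difference is (-3,-3) (constant acceleration).
step 5: (-15,-16) + (-12,-13) → (-27,-29)
step 6: (-27,-29) + (-15,-16) → (-42,-45)

(-42,-45)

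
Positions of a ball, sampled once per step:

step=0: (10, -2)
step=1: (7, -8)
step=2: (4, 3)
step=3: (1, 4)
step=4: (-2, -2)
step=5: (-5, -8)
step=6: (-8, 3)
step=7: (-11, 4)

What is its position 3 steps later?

(-20, 3)

First: linear, -3 per step → -20 at step 10.
Second: cycles through -2, -8, 3, 4 every 4 steps. Step 10 lands at position 2 of the cycle → 3.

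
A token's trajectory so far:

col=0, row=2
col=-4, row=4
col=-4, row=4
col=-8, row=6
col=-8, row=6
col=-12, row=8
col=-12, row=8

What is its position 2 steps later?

col=-16, row=10

Differencing gives (-4,+2), (+0,+0), (-4,+2), (+0,+0), (-4,+2), (+0,+0). This is the pattern (-4,+2), (+0,+0) repeated.
step 7: apply (-4,+2) → col=-16, row=10
step 8: apply (+0,+0) → col=-16, row=10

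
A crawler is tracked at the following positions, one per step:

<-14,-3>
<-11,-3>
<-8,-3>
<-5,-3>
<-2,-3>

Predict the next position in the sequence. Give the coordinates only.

Each step adds <+3,+0> to the position.
step 5: <-2,-3> + <+3,+0> → <1,-3>

<1,-3>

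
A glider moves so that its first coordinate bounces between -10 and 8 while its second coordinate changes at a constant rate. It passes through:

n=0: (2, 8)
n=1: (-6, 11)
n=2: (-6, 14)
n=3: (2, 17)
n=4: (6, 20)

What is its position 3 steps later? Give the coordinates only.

(-2, 29)

The first coordinate reflects between -10 and 8, moving 8 per step.
  step 5: 6 → -2
  step 6: -2 → -10
  step 7: -10 → -2
The second coordinate changes by +3 each step: at step 7 it is 29.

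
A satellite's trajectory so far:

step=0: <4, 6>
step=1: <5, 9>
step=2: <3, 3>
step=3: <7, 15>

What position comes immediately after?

Consecutive displacements <+1, +3>, <-2, -6>, <+4, +12> scale by a factor of -2 each step.
step 4: <7, 15> + <-8, -24> → <-1, -9>

<-1, -9>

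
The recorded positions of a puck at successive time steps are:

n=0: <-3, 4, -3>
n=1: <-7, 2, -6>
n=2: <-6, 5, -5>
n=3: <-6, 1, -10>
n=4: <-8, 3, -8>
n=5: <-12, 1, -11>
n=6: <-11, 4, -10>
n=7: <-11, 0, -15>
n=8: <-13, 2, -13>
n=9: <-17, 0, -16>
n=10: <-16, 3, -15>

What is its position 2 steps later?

<-18, 1, -18>

Step-to-step displacements: <-4, -2, -3>, <+1, +3, +1>, <+0, -4, -5>, <-2, +2, +2>, <-4, -2, -3>, <+1, +3, +1>, <+0, -4, -5>, <-2, +2, +2>, <-4, -2, -3>, <+1, +3, +1> — a repeating cycle of length 4.
step 11: apply <+0, -4, -5> → <-16, -1, -20>
step 12: apply <-2, +2, +2> → <-18, 1, -18>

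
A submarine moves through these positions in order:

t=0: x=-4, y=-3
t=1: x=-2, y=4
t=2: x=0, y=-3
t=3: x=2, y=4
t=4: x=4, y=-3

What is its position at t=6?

x=8, y=-3

The x coordinate changes by +2 each step, so at step 6 it is -4 + 6·(2) = 8.
The y coordinate repeats the cycle [-3, 4] with period 2; step 6 mod 2 = 0, giving -3.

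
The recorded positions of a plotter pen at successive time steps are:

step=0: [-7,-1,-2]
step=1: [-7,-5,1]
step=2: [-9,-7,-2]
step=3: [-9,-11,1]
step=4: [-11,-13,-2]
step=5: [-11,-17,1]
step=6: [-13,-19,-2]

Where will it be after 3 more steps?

[-15,-29,1]

The moves between consecutive positions are [+0,-4,+3], [-2,-2,-3], [+0,-4,+3], [-2,-2,-3], [+0,-4,+3], [-2,-2,-3]; they repeat the 2-cycle [[+0,-4,+3], [-2,-2,-3]].
step 7: apply [+0,-4,+3] → [-13,-23,1]
step 8: apply [-2,-2,-3] → [-15,-25,-2]
step 9: apply [+0,-4,+3] → [-15,-29,1]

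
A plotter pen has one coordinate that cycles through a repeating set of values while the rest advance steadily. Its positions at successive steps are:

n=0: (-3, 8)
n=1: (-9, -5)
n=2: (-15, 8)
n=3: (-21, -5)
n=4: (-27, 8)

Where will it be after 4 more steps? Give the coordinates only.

The first coordinate changes by -6 each step, so at step 8 it is -3 + 8·(-6) = -51.
The second coordinate repeats the cycle [8, -5] with period 2; step 8 mod 2 = 0, giving 8.

(-51, 8)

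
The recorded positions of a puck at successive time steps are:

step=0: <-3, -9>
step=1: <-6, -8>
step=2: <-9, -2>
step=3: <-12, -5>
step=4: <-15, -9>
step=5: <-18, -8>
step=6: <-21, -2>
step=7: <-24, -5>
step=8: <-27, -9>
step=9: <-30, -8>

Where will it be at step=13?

The first coordinate changes by -3 each step, so at step 13 it is -3 + 13·(-3) = -42.
The second coordinate repeats the cycle [-9, -8, -2, -5] with period 4; step 13 mod 4 = 1, giving -8.

<-42, -8>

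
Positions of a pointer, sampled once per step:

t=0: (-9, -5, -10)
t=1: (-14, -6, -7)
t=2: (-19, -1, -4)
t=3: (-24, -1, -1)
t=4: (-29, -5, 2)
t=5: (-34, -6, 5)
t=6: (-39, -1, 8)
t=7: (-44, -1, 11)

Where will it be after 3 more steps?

(-59, -1, 20)

The first coordinate changes by -5 each step, so at step 10 it is -9 + 10·(-5) = -59.
The second coordinate repeats the cycle [-5, -6, -1, -1] with period 4; step 10 mod 4 = 2, giving -1.
The third coordinate changes by +3 each step, so at step 10 it is -10 + 10·(3) = 20.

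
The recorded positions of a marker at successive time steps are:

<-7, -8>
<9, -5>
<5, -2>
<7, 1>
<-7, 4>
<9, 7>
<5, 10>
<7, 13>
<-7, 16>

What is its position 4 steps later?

<-7, 28>

First: cycles through -7, 9, 5, 7 every 4 steps. Step 12 lands at position 0 of the cycle → -7.
Second: linear, +3 per step → 28 at step 12.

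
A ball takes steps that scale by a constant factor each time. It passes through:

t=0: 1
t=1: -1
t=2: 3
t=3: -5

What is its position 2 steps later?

Step-to-step displacements: -2, +4, -8; each is -2× the previous.
step 4: -5 + 16 → 11
step 5: 11 − 32 → -21

-21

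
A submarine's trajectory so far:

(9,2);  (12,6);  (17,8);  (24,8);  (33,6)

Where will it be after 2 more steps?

Successive displacements: (+3,+4), (+5,+2), (+7,+0), (+9,-2) — each changes by (+2,-2).
step 5: (33,6) + (+11,-4) → (44,2)
step 6: (44,2) + (+13,-6) → (57,-4)

(57,-4)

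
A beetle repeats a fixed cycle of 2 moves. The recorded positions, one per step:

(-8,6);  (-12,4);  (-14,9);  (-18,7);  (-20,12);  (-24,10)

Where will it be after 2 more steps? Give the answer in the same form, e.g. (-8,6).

Step-to-step displacements: (-4,-2), (-2,+5), (-4,-2), (-2,+5), (-4,-2) — a repeating cycle of length 2.
step 6: apply (-2,+5) → (-26,15)
step 7: apply (-4,-2) → (-30,13)

(-30,13)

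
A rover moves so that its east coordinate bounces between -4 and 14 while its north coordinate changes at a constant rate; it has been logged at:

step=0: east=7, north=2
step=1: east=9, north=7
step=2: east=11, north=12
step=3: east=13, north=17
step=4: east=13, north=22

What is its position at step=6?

east=9, north=32

The east coordinate reflects between -4 and 14, moving 2 per step.
  step 5: 13 → 11
  step 6: 11 → 9
The north coordinate changes by +5 each step: at step 6 it is 32.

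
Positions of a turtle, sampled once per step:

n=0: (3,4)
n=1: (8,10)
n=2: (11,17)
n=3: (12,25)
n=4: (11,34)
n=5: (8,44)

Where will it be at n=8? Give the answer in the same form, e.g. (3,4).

Taking differences between consecutive positions: (+5,+6), (+3,+7), (+1,+8), (-1,+9), (-3,+10). These grow by (-2,+1) each step.
step 6: (8,44) + (-5,+11) → (3,55)
step 7: (3,55) + (-7,+12) → (-4,67)
step 8: (-4,67) + (-9,+13) → (-13,80)

(-13,80)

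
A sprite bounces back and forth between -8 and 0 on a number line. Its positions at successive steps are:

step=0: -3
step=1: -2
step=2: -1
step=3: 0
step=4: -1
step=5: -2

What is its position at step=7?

The value travels 1 per step and bounces off the walls at -8 and 0.
  step 6: -2 → -3
  step 7: -3 → -4

-4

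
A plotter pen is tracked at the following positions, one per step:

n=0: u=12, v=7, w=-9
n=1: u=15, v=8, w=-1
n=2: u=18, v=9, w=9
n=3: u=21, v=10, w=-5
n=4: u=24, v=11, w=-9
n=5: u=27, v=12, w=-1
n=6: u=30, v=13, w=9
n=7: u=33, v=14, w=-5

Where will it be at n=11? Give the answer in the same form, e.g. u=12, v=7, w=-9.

The u coordinate changes by +3 each step, so at step 11 it is 12 + 11·(3) = 45.
The v coordinate changes by +1 each step, so at step 11 it is 7 + 11·(1) = 18.
The w coordinate repeats the cycle [-9, -1, 9, -5] with period 4; step 11 mod 4 = 3, giving -5.

u=45, v=18, w=-5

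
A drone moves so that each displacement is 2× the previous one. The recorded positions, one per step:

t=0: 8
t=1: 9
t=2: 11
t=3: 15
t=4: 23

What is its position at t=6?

71

Step-to-step displacements: +1, +2, +4, +8; each is 2× the previous.
step 5: 23 + 16 → 39
step 6: 39 + 32 → 71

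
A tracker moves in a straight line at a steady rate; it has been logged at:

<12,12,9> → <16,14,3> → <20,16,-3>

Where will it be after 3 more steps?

<32,22,-21>

Constant displacement of <+4,+2,-6> per step.
step 3: <20,16,-3> + <+4,+2,-6> → <24,18,-9>
step 4: <24,18,-9> + <+4,+2,-6> → <28,20,-15>
step 5: <28,20,-15> + <+4,+2,-6> → <32,22,-21>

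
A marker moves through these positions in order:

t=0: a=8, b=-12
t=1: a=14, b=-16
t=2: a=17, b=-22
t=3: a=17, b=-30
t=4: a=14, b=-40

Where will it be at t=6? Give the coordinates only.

Taking differences between consecutive positions: (+6,-4), (+3,-6), (+0,-8), (-3,-10). These grow by (-3,-2) each step.
step 5: a=14, b=-40 + (-6,-12) → a=8, b=-52
step 6: a=8, b=-52 + (-9,-14) → a=-1, b=-66

a=-1, b=-66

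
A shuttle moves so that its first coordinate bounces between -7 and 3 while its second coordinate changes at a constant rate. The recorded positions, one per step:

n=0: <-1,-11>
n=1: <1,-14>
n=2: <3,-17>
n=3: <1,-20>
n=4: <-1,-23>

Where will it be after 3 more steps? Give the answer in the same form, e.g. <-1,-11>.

The first coordinate reflects between -7 and 3, moving 2 per step.
  step 5: -1 → -3
  step 6: -3 → -5
  step 7: -5 → -7
The second coordinate changes by -3 each step: at step 7 it is -32.

<-7,-32>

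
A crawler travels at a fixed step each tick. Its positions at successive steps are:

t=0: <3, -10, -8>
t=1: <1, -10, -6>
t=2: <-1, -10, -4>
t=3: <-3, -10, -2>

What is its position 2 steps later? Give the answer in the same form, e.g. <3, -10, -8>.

Each step adds <-2, +0, +2> to the position.
step 4: <-3, -10, -2> + <-2, +0, +2> → <-5, -10, 0>
step 5: <-5, -10, 0> + <-2, +0, +2> → <-7, -10, 2>

<-7, -10, 2>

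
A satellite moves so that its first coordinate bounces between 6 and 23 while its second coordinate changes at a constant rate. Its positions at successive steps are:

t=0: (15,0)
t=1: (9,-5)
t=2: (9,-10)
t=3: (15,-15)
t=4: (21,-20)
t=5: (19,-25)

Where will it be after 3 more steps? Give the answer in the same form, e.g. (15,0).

(11,-40)

The first coordinate travels 6 per step and bounces off the walls at 6 and 23.
  step 6: 19 → 13
  step 7: 13 → 7
  step 8: 7 → 11
The second coordinate changes by -5 each step: at step 8 it is -40.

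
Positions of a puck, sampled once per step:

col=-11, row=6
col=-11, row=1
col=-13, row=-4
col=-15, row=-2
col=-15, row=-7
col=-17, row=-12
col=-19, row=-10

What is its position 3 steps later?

col=-23, row=-18

The moves between consecutive positions are (+0, -5), (-2, -5), (-2, +2), (+0, -5), (-2, -5), (-2, +2); they repeat the 3-cycle [(+0, -5), (-2, -5), (-2, +2)].
step 7: apply (+0, -5) → col=-19, row=-15
step 8: apply (-2, -5) → col=-21, row=-20
step 9: apply (-2, +2) → col=-23, row=-18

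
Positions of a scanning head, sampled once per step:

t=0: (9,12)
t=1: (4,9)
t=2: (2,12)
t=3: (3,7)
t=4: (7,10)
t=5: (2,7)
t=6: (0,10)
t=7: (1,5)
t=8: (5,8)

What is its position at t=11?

(-1,3)

Step-to-step displacements: (-5,-3), (-2,+3), (+1,-5), (+4,+3), (-5,-3), (-2,+3), (+1,-5), (+4,+3) — a repeating cycle of length 4.
step 9: apply (-5,-3) → (0,5)
step 10: apply (-2,+3) → (-2,8)
step 11: apply (+1,-5) → (-1,3)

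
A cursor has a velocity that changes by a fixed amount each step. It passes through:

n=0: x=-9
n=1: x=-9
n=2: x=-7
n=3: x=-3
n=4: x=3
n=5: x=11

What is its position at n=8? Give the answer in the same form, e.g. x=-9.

x=47

First differences are +0, +2, +4, +6, +8; their common second difference is +2 (constant acceleration).
step 6: 11 + 10 → x=21
step 7: 21 + 12 → x=33
step 8: 33 + 14 → x=47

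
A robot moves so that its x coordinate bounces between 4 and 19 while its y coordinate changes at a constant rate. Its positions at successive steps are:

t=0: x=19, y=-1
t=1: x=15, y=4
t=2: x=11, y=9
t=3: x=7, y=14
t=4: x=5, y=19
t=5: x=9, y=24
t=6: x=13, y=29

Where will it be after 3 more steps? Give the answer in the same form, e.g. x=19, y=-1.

The x coordinate travels 4 per step and bounces off the walls at 4 and 19.
  step 7: 13 → 17
  step 8: 17 → 17
  step 9: 17 → 13
The y coordinate changes by +5 each step: at step 9 it is 44.

x=13, y=44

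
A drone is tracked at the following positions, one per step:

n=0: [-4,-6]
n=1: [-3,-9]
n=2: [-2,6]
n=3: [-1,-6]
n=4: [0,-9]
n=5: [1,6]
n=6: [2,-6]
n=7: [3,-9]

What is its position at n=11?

First: linear, +1 per step → 7 at step 11.
Second: cycles through -6, -9, 6 every 3 steps. Step 11 lands at position 2 of the cycle → 6.

[7,6]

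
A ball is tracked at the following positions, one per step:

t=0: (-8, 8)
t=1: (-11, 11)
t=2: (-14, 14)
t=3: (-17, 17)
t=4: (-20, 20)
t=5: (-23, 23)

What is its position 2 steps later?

Constant displacement of (-3, +3) per step.
step 6: (-23, 23) + (-3, +3) → (-26, 26)
step 7: (-26, 26) + (-3, +3) → (-29, 29)

(-29, 29)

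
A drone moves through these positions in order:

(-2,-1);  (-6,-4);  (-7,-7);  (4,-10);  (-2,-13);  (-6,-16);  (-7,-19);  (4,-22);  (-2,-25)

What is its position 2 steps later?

First: cycles through -2, -6, -7, 4 every 4 steps. Step 10 lands at position 2 of the cycle → -7.
Second: linear, -3 per step → -31 at step 10.

(-7,-31)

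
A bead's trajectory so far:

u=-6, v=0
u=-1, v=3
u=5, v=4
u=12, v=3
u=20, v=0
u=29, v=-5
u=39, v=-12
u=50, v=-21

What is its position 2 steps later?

u=75, v=-45

First differences are (+5,+3), (+6,+1), (+7,-1), (+8,-3), (+9,-5), (+10,-7), (+11,-9); their common second difference is (+1,-2) (constant acceleration).
step 8: u=50, v=-21 + (+12,-11) → u=62, v=-32
step 9: u=62, v=-32 + (+13,-13) → u=75, v=-45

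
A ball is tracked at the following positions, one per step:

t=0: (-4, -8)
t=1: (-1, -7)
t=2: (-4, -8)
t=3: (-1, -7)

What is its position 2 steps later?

Step-to-step displacements: (+3, +1), (-3, -1), (+3, +1); each is -1× the previous.
step 4: (-1, -7) + (-3, -1) → (-4, -8)
step 5: (-4, -8) + (+3, +1) → (-1, -7)

(-1, -7)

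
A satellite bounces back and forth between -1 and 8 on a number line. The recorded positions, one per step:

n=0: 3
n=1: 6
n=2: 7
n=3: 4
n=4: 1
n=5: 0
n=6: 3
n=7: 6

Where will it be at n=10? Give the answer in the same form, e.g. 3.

The value travels 3 per step and bounces off the walls at -1 and 8.
  step 8: 6 → 7
  step 9: 7 → 4
  step 10: 4 → 1

1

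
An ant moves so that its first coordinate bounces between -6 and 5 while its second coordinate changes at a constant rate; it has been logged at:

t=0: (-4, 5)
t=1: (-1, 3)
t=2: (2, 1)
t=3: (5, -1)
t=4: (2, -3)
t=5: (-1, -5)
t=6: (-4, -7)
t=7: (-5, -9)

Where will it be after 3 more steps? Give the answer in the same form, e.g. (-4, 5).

The first coordinate reflects between -6 and 5, moving 3 per step.
  step 8: -5 → -2
  step 9: -2 → 1
  step 10: 1 → 4
The second coordinate changes by -2 each step: at step 10 it is -15.

(4, -15)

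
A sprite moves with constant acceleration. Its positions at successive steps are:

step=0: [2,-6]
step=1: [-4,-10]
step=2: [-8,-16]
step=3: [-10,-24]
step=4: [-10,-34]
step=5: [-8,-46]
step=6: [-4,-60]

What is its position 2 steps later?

Successive displacements: [-6,-4], [-4,-6], [-2,-8], [+0,-10], [+2,-12], [+4,-14] — each changes by [+2,-2].
step 7: [-4,-60] + [+6,-16] → [2,-76]
step 8: [2,-76] + [+8,-18] → [10,-94]

[10,-94]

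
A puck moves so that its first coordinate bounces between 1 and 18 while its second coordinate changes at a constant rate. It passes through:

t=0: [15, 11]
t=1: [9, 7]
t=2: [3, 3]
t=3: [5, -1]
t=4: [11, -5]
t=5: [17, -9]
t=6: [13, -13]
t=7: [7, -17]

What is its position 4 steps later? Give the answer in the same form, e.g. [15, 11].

The first coordinate reflects between 1 and 18, moving 6 per step.
  step 8: 7 → 1
  step 9: 1 → 7
  step 10: 7 → 13
  step 11: 13 → 17
The second coordinate changes by -4 each step: at step 11 it is -33.

[17, -33]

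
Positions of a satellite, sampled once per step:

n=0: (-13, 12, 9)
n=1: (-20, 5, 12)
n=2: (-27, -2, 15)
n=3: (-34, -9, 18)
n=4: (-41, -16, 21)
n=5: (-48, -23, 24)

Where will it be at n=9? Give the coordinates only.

(-76, -51, 36)

Constant displacement of (-7, -7, +3) per step.
step 6: (-48, -23, 24) + (-7, -7, +3) → (-55, -30, 27)
step 7: (-55, -30, 27) + (-7, -7, +3) → (-62, -37, 30)
step 8: (-62, -37, 30) + (-7, -7, +3) → (-69, -44, 33)
step 9: (-69, -44, 33) + (-7, -7, +3) → (-76, -51, 36)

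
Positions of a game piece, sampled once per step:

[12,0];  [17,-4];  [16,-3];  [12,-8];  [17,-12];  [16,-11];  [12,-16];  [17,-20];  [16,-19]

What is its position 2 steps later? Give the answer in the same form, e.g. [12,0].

[17,-28]

Step-to-step displacements: [+5,-4], [-1,+1], [-4,-5], [+5,-4], [-1,+1], [-4,-5], [+5,-4], [-1,+1] — a repeating cycle of length 3.
step 9: apply [-4,-5] → [12,-24]
step 10: apply [+5,-4] → [17,-28]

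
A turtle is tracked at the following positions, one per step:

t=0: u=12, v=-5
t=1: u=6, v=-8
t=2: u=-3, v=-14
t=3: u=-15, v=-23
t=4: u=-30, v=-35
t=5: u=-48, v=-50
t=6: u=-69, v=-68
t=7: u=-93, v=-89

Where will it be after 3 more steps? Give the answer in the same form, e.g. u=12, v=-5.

Successive displacements: (-6,-3), (-9,-6), (-12,-9), (-15,-12), (-18,-15), (-21,-18), (-24,-21) — each changes by (-3,-3).
step 8: u=-93, v=-89 + (-27,-24) → u=-120, v=-113
step 9: u=-120, v=-113 + (-30,-27) → u=-150, v=-140
step 10: u=-150, v=-140 + (-33,-30) → u=-183, v=-170

u=-183, v=-170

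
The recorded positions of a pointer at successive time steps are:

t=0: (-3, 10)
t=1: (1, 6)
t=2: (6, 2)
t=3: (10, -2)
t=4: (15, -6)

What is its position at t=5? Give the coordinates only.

(19, -10)

Step-to-step displacements: (+4, -4), (+5, -4), (+4, -4), (+5, -4) — a repeating cycle of length 2.
step 5: apply (+4, -4) → (19, -10)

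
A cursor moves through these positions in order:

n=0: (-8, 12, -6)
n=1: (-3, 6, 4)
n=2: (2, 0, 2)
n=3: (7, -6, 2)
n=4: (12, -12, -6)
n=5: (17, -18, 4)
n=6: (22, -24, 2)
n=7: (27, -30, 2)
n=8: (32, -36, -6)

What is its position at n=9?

The first coordinate changes by +5 each step, so at step 9 it is -8 + 9·(5) = 37.
The second coordinate changes by -6 each step, so at step 9 it is 12 + 9·(-6) = -42.
The third coordinate repeats the cycle [-6, 4, 2, 2] with period 4; step 9 mod 4 = 1, giving 4.

(37, -42, 4)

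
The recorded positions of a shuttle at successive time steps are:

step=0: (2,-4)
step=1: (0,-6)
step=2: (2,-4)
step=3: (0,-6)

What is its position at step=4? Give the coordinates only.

(2,-4)

Step-to-step displacements: (-2,-2), (+2,+2), (-2,-2); each is -1× the previous.
step 4: (0,-6) + (+2,+2) → (2,-4)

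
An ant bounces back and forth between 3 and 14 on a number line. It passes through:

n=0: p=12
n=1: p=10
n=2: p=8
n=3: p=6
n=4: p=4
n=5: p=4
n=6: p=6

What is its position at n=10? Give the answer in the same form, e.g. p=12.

The value reflects between 3 and 14, moving 2 per step.
  step 7: 6 → 8
  step 8: 8 → 10
  step 9: 10 → 12
  step 10: 12 → 14

p=14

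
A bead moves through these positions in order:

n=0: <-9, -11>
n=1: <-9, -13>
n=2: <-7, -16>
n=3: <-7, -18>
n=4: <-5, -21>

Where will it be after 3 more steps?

The moves between consecutive positions are <+0, -2>, <+2, -3>, <+0, -2>, <+2, -3>; they repeat the 2-cycle [<+0, -2>, <+2, -3>].
step 5: apply <+0, -2> → <-5, -23>
step 6: apply <+2, -3> → <-3, -26>
step 7: apply <+0, -2> → <-3, -28>

<-3, -28>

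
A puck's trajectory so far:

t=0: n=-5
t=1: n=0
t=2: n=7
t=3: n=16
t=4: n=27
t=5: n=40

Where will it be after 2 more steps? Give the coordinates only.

Taking differences between consecutive positions: +5, +7, +9, +11, +13. These grow by +2 each step.
step 6: 40 + 15 → n=55
step 7: 55 + 17 → n=72

n=72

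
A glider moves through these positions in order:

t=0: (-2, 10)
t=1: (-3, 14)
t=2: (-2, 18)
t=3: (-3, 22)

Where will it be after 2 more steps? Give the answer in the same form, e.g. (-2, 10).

(-3, 30)

First: cycles through -2, -3 every 2 steps. Step 5 lands at position 1 of the cycle → -3.
Second: linear, +4 per step → 30 at step 5.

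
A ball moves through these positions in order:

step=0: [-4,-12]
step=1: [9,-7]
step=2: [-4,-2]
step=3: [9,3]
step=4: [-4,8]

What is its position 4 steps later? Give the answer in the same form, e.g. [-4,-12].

[-4,28]

The first coordinate repeats the cycle [-4, 9] with period 2; step 8 mod 2 = 0, giving -4.
The second coordinate changes by +5 each step, so at step 8 it is -12 + 8·(5) = 28.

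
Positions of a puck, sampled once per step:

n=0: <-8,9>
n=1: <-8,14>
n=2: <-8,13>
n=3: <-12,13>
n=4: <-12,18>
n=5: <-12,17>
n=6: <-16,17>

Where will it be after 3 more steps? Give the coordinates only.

The moves between consecutive positions are <+0,+5>, <+0,-1>, <-4,+0>, <+0,+5>, <+0,-1>, <-4,+0>; they repeat the 3-cycle [<+0,+5>, <+0,-1>, <-4,+0>].
step 7: apply <+0,+5> → <-16,22>
step 8: apply <+0,-1> → <-16,21>
step 9: apply <-4,+0> → <-20,21>

<-20,21>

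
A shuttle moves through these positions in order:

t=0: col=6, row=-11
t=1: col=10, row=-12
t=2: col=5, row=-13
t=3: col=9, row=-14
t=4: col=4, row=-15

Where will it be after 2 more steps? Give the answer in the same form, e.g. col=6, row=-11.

The moves between consecutive positions are (+4, -1), (-5, -1), (+4, -1), (-5, -1); they repeat the 2-cycle [(+4, -1), (-5, -1)].
step 5: apply (+4, -1) → col=8, row=-16
step 6: apply (-5, -1) → col=3, row=-17

col=3, row=-17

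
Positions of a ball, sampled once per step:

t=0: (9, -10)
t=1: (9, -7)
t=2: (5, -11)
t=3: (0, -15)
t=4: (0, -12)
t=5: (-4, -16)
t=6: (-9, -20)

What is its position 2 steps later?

Step-to-step displacements: (+0, +3), (-4, -4), (-5, -4), (+0, +3), (-4, -4), (-5, -4) — a repeating cycle of length 3.
step 7: apply (+0, +3) → (-9, -17)
step 8: apply (-4, -4) → (-13, -21)

(-13, -21)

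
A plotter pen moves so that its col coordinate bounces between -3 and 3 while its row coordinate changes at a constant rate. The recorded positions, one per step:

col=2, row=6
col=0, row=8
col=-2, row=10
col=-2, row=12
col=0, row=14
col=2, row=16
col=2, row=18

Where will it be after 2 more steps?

col=-2, row=22

The col coordinate reflects between -3 and 3, moving 2 per step.
  step 7: 2 → 0
  step 8: 0 → -2
The row coordinate changes by +2 each step: at step 8 it is 22.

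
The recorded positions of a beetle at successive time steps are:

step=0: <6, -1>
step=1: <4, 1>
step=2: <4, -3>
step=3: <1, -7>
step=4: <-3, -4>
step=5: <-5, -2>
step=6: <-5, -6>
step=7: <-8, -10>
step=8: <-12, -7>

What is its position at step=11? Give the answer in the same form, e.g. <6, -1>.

Step-to-step displacements: <-2, +2>, <+0, -4>, <-3, -4>, <-4, +3>, <-2, +2>, <+0, -4>, <-3, -4>, <-4, +3> — a repeating cycle of length 4.
step 9: apply <-2, +2> → <-14, -5>
step 10: apply <+0, -4> → <-14, -9>
step 11: apply <-3, -4> → <-17, -13>

<-17, -13>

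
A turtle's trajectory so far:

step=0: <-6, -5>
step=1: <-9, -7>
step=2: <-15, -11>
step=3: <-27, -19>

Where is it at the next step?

The jumps are <-3, -2>, <-6, -4>, <-12, -8> — a geometric progression with ratio 2.
step 4: <-27, -19> + <-24, -16> → <-51, -35>

<-51, -35>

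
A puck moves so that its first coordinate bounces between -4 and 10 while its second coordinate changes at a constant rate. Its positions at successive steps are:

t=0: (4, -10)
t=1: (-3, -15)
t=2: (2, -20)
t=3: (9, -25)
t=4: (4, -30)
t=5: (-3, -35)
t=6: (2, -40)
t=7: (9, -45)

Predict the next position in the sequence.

The first coordinate travels 7 per step and bounces off the walls at -4 and 10.
  step 8: 9 → 4
The second coordinate changes by -5 each step: at step 8 it is -50.

(4, -50)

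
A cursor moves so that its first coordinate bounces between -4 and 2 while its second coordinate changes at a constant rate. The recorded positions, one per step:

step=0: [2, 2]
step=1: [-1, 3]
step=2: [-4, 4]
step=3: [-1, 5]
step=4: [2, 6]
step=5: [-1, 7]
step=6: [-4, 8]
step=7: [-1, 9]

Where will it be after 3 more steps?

The first coordinate travels 3 per step and bounces off the walls at -4 and 2.
  step 8: -1 → 2
  step 9: 2 → -1
  step 10: -1 → -4
The second coordinate changes by +1 each step: at step 10 it is 12.

[-4, 12]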